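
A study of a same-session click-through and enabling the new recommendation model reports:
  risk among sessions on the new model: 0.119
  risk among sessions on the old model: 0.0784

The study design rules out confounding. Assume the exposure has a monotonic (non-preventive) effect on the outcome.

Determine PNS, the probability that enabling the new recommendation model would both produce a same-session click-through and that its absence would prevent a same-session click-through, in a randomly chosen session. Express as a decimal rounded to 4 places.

Let p₁ = 0.119, p₀ = 0.0784.
Under exogeneity and monotonicity, PNS = p₁ − p₀.
PNS = 0.119 − 0.0784 = 0.0406

PNS ≈ 0.0406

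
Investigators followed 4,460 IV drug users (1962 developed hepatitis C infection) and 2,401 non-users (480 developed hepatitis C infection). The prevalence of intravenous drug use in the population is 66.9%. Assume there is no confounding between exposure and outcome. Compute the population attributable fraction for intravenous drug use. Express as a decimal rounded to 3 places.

PAF ≈ 0.445

p₁ = P(outcome | exposed) = 1962/4460 = 0.43991
p₀ = P(outcome | unexposed) = 480/2401 = 0.19992
Overall risk P(Y=1) = π·p₁ + (1−π)·p₀ = 0.669×0.43991 + 0.331×0.19992 = 0.36047.
Under exogeneity, PAF = [P(Y=1) − p₀] / P(Y=1).
PAF = (0.36047 − 0.19992) / 0.36047 ≈ 0.4454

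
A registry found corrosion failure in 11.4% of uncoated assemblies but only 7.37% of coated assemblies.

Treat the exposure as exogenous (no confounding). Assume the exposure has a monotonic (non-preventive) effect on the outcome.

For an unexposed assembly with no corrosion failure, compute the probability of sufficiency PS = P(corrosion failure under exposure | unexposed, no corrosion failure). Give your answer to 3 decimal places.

p₁ = 0.114, p₀ = 0.0737.
Under exogeneity and monotonicity, PS = (p₁ − p₀) / (1 − p₀).
PS = (0.114 − 0.0737) / (1 − 0.0737) = 0.0403 / 0.9263 ≈ 0.0435

PS ≈ 0.044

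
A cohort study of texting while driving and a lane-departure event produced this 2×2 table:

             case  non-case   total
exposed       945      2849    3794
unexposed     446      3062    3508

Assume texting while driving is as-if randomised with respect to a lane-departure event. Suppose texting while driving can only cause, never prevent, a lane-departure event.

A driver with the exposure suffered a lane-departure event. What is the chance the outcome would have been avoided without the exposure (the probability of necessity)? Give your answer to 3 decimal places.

p₁ = P(outcome | exposed) = 945/3794 = 0.24908
p₀ = P(outcome | unexposed) = 446/3508 = 0.12714
Under exogeneity and monotonicity, PN = (p₁ − p₀)/p₁.
PN = (0.24908 − 0.12714) / 0.24908 ≈ 0.4896

PN ≈ 0.490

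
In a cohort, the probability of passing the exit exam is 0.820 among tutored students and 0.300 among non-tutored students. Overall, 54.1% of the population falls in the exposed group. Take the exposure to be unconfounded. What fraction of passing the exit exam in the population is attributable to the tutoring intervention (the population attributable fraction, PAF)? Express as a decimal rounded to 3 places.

Let p₁ = 0.82, p₀ = 0.3.
Overall risk P(Y=1) = π·p₁ + (1−π)·p₀ = 0.541×0.82 + 0.459×0.3 = 0.58132.
Under exogeneity, PAF = [P(Y=1) − p₀] / P(Y=1).
PAF = (0.58132 − 0.3) / 0.58132 ≈ 0.4839

PAF ≈ 0.484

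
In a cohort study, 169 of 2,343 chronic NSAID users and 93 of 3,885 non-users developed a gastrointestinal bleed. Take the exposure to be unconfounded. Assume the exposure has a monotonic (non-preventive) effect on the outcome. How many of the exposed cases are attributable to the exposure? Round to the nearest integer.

about 113 cases

p₁ = P(outcome | exposed) = 169/2343 = 0.07213
p₀ = P(outcome | unexposed) = 93/3885 = 0.023938
PN = (p₁ − p₀)/p₁ = (0.07213 − 0.023938) / 0.07213 ≈ 0.66812.
Attributable cases ≈ PN × (exposed cases) = 0.66812 × 169 ≈ 112.91.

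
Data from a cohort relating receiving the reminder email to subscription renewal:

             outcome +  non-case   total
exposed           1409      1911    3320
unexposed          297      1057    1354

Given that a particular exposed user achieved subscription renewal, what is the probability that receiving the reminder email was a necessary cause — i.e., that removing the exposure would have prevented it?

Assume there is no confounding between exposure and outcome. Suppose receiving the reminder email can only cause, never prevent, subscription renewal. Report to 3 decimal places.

p₁ = P(outcome | exposed) = 1409/3320 = 0.4244
p₀ = P(outcome | unexposed) = 297/1354 = 0.21935
Under exogeneity and monotonicity, PN = (p₁ − p₀) / p₁.
PN = (0.4244 − 0.21935) / 0.4244 = 0.20505 / 0.4244 ≈ 0.4831

PN ≈ 0.483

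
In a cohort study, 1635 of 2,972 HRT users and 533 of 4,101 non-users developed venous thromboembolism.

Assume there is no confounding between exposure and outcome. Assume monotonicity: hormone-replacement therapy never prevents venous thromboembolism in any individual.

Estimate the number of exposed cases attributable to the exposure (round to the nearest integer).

p₁ = P(outcome | exposed) = 1635/2972 = 0.55013
p₀ = P(outcome | unexposed) = 533/4101 = 0.12997
PN = (p₁ − p₀)/p₁ = (0.55013 − 0.12997) / 0.55013 ≈ 0.76375.
Attributable cases ≈ PN × (exposed cases) = 0.76375 × 1635 ≈ 1248.73.

about 1249 cases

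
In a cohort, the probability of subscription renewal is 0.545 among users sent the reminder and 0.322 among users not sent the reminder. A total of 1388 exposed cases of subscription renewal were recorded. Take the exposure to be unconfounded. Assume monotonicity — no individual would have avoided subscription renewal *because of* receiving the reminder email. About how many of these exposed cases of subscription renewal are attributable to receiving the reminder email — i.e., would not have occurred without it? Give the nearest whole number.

about 568 cases

Let p₁ = 0.545, p₀ = 0.322.
PN = (p₁ − p₀)/p₁ = (0.545 − 0.322) / 0.545 ≈ 0.40917.
Attributable cases ≈ PN × (exposed cases) = 0.40917 × 1388 ≈ 567.93.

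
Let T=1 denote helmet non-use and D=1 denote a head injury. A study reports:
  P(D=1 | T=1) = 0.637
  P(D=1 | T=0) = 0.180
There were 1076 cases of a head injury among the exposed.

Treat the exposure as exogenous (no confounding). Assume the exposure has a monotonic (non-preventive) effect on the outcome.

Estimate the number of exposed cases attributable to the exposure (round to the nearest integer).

about 772 cases

Let p₁ = 0.637, p₀ = 0.18.
PN = (p₁ − p₀)/p₁ = (0.637 − 0.18) / 0.637 ≈ 0.71743.
Attributable cases ≈ PN × (exposed cases) = 0.71743 × 1076 ≈ 771.95.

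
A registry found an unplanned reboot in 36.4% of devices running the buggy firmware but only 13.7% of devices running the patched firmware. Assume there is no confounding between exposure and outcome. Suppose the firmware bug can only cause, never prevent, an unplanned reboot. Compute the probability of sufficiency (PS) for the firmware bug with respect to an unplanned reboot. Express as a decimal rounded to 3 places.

p₁ = 0.364, p₀ = 0.137.
Under exogeneity and monotonicity, PS = (p₁ − p₀) / (1 − p₀).
PS = (0.364 − 0.137) / (1 − 0.137) = 0.227 / 0.863 ≈ 0.2630

PS ≈ 0.263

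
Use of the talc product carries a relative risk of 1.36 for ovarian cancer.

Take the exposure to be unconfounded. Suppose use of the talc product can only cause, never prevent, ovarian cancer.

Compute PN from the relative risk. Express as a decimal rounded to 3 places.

Under exogeneity and monotonicity, PN = (RR − 1) / RR = 1 − 1/RR.
PN = (1.36 − 1) / 1.36 = 0.36 / 1.36 ≈ 0.2647

PN ≈ 0.265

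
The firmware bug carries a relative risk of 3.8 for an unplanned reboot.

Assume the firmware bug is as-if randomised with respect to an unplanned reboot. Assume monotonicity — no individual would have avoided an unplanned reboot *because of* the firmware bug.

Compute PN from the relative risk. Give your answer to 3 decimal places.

Under exogeneity and monotonicity, PN = (RR − 1) / RR = 1 − 1/RR.
PN = (3.8 − 1) / 3.8 = 2.8 / 3.8 ≈ 0.7368

PN ≈ 0.737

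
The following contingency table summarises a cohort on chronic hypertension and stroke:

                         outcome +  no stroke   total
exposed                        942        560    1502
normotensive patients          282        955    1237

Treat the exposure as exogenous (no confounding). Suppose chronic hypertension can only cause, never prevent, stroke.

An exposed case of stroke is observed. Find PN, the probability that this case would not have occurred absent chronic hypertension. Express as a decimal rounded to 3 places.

p₁ = P(outcome | exposed) = 942/1502 = 0.62716
p₀ = P(outcome | unexposed) = 282/1237 = 0.22797
Under exogeneity and monotonicity, PN = (p₁ − p₀) / p₁.
PN = (0.62716 − 0.22797) / 0.62716 = 0.39919 / 0.62716 ≈ 0.6365

PN ≈ 0.637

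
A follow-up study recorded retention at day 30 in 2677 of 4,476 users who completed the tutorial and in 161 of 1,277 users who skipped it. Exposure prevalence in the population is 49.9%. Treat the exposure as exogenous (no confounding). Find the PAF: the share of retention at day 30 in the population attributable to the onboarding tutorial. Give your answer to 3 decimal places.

p₁ = P(outcome | exposed) = 2677/4476 = 0.59808
p₀ = P(outcome | unexposed) = 161/1277 = 0.12608
Overall risk P(Y=1) = π·p₁ + (1−π)·p₀ = 0.499×0.59808 + 0.501×0.12608 = 0.36161.
Under exogeneity, PAF = [P(Y=1) − p₀] / P(Y=1).
PAF = (0.36161 − 0.12608) / 0.36161 ≈ 0.6513

PAF ≈ 0.651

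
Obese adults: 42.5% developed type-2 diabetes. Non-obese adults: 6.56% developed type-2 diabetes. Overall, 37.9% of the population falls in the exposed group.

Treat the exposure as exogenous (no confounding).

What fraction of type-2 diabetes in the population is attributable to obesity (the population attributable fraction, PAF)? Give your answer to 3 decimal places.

p₁ = 0.425, p₀ = 0.0656.
Overall risk P(Y=1) = π·p₁ + (1−π)·p₀ = 0.379×0.425 + 0.621×0.0656 = 0.20181.
Under exogeneity, PAF = [P(Y=1) − p₀] / P(Y=1).
PAF = (0.20181 − 0.0656) / 0.20181 ≈ 0.6749

PAF ≈ 0.675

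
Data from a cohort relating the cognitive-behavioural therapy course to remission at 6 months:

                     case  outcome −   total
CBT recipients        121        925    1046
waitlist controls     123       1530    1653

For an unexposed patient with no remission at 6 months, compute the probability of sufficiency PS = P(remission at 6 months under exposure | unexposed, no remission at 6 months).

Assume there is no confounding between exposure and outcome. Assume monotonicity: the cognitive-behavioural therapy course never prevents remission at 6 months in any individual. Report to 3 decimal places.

PS ≈ 0.045

p₁ = P(outcome | exposed) = 121/1046 = 0.11568
p₀ = P(outcome | unexposed) = 123/1653 = 0.07441
Under exogeneity and monotonicity, PS = (p₁ − p₀)/(1 − p₀).
PS = (0.11568 − 0.07441) / 0.92559 ≈ 0.0446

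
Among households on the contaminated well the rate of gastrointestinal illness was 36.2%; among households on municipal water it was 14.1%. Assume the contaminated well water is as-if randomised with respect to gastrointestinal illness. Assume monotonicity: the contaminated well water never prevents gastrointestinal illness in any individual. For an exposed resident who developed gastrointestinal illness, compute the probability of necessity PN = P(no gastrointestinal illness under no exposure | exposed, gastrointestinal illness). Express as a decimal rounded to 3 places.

p₁ = 0.362, p₀ = 0.141.
Under exogeneity and monotonicity, PN = (p₁ − p₀) / p₁.
PN = (0.362 − 0.141) / 0.362 = 0.221 / 0.362 ≈ 0.6105

PN ≈ 0.610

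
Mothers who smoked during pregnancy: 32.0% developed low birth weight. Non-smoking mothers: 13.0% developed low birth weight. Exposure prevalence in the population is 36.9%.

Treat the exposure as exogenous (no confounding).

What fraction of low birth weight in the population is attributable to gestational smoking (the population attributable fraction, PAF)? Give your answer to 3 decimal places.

p₁ = 0.32, p₀ = 0.13.
Overall risk P(Y=1) = π·p₁ + (1−π)·p₀ = 0.369×0.32 + 0.631×0.13 = 0.20011.
Under exogeneity, PAF = [P(Y=1) − p₀] / P(Y=1).
PAF = (0.20011 − 0.13) / 0.20011 ≈ 0.3504

PAF ≈ 0.350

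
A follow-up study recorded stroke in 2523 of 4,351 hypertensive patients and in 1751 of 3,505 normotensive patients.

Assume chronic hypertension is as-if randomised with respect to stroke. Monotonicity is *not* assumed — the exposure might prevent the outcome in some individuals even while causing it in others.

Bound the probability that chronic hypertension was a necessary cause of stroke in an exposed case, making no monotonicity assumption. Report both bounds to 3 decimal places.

p₁ = P(outcome | exposed) = 2523/4351 = 0.57987
p₀ = P(outcome | unexposed) = 1751/3505 = 0.49957
Under exogeneity alone the bounds on PN are max{0,(p₁−p₀)/p₁} ≤ PN ≤ min{1,(1−p₀)/p₁}.
  lower = (p₁ − p₀)/p₁ = 0.080295 / 0.57987 ≈ 0.1385
  upper = min{1, (1 − p₀)/p₁} = 0.50043 / 0.57987 ≈ 0.8630

0.138 ≤ PN ≤ 0.863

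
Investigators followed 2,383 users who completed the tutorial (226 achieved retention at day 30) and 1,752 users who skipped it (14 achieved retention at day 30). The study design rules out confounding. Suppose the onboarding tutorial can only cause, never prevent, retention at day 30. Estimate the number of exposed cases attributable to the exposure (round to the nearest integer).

p₁ = P(outcome | exposed) = 226/2383 = 0.094838
p₀ = P(outcome | unexposed) = 14/1752 = 0.0079909
PN = (p₁ − p₀)/p₁ = (0.094838 − 0.0079909) / 0.094838 ≈ 0.91574.
Attributable cases ≈ PN × (exposed cases) = 0.91574 × 226 ≈ 206.96.

about 207 cases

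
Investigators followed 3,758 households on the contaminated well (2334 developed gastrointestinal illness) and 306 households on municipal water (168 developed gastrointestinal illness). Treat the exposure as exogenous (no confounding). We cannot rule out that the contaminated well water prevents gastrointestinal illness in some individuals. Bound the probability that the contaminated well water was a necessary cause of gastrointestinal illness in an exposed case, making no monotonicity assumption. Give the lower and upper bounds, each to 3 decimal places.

p₁ = P(outcome | exposed) = 2334/3758 = 0.62108
p₀ = P(outcome | unexposed) = 168/306 = 0.54902
Under exogeneity alone the bounds on PN are max{0,(p₁−p₀)/p₁} ≤ PN ≤ min{1,(1−p₀)/p₁}.
  lower = (p₁ − p₀)/p₁ = 0.072055 / 0.62108 ≈ 0.1160
  upper = min{1, (1 − p₀)/p₁} = 0.45098 / 0.62108 ≈ 0.7261

0.116 ≤ PN ≤ 0.726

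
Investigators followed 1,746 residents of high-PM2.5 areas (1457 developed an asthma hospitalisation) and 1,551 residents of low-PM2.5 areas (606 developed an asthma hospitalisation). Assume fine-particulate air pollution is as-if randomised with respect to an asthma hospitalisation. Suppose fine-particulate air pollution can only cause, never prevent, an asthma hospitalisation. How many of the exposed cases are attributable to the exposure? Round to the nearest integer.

about 775 cases

p₁ = P(outcome | exposed) = 1457/1746 = 0.83448
p₀ = P(outcome | unexposed) = 606/1551 = 0.39072
PN = (p₁ − p₀)/p₁ = (0.83448 − 0.39072) / 0.83448 ≈ 0.53178.
Attributable cases ≈ PN × (exposed cases) = 0.53178 × 1457 ≈ 774.81.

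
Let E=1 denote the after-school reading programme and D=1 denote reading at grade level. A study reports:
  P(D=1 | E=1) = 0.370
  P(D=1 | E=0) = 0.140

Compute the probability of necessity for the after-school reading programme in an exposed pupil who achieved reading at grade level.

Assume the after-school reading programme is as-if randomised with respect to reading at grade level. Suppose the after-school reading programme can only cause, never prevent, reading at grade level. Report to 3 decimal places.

Let p₁ = 0.37, p₀ = 0.14.
Under exogeneity and monotonicity, PN = (p₁ − p₀) / p₁.
PN = (0.37 − 0.14) / 0.37 = 0.23 / 0.37 ≈ 0.6216

PN ≈ 0.622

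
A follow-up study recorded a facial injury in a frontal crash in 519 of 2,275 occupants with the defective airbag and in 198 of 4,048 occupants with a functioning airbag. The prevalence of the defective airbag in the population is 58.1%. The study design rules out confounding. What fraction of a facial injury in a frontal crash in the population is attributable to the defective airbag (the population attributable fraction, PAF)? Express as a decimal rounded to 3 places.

p₁ = P(outcome | exposed) = 519/2275 = 0.22813
p₀ = P(outcome | unexposed) = 198/4048 = 0.048913
Overall risk P(Y=1) = π·p₁ + (1−π)·p₀ = 0.581×0.22813 + 0.419×0.048913 = 0.15304.
Under exogeneity, PAF = [P(Y=1) − p₀] / P(Y=1).
PAF = (0.15304 − 0.048913) / 0.15304 ≈ 0.6804

PAF ≈ 0.680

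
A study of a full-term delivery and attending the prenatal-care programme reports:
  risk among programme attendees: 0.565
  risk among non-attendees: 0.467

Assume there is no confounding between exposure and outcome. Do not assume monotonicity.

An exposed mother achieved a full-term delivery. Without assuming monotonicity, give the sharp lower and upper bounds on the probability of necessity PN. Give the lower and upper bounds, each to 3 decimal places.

0.173 ≤ PN ≤ 0.943

Let p₁ = 0.565, p₀ = 0.467.
Under exogeneity alone the bounds on PN are max{0,(p₁−p₀)/p₁} ≤ PN ≤ min{1,(1−p₀)/p₁}.
  lower = (p₁ − p₀)/p₁ = 0.098 / 0.565 ≈ 0.1735
  upper = min{1, (1 − p₀)/p₁} = 0.533 / 0.565 ≈ 0.9434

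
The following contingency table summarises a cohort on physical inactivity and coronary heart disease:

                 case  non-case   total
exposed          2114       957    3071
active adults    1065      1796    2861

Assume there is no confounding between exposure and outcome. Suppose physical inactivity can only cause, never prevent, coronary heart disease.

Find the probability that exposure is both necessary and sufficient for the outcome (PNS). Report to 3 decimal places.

p₁ = P(outcome | exposed) = 2114/3071 = 0.68838
p₀ = P(outcome | unexposed) = 1065/2861 = 0.37225
Under exogeneity and monotonicity, PNS = p₁ − p₀.
PNS = 0.68838 − 0.37225 = 0.31613

PNS ≈ 0.316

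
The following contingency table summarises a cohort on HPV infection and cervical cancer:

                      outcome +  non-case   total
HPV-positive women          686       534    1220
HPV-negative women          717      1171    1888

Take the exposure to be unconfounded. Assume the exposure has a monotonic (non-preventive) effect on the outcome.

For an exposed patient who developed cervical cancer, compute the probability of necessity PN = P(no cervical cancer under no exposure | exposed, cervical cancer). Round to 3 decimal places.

p₁ = P(outcome | exposed) = 686/1220 = 0.5623
p₀ = P(outcome | unexposed) = 717/1888 = 0.37977
Under exogeneity and monotonicity, PN = (p₁ − p₀)/p₁.
PN = (0.5623 − 0.37977) / 0.5623 ≈ 0.3246

PN ≈ 0.325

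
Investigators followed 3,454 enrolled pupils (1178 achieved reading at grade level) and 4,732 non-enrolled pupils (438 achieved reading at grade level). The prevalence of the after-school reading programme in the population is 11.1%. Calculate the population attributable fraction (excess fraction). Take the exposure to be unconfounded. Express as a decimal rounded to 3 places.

PAF ≈ 0.230

p₁ = P(outcome | exposed) = 1178/3454 = 0.34105
p₀ = P(outcome | unexposed) = 438/4732 = 0.092561
Overall risk P(Y=1) = π·p₁ + (1−π)·p₀ = 0.111×0.34105 + 0.889×0.092561 = 0.12014.
Under exogeneity, PAF = [P(Y=1) − p₀] / P(Y=1).
PAF = (0.12014 − 0.092561) / 0.12014 ≈ 0.2296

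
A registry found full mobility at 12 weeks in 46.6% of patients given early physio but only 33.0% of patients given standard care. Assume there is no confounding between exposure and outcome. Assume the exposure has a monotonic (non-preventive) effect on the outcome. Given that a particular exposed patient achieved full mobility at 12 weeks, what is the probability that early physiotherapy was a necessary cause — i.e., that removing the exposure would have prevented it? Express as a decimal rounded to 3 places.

p₁ = 0.466, p₀ = 0.33.
Under exogeneity and monotonicity, PN = (p₁ − p₀) / p₁.
PN = (0.466 − 0.33) / 0.466 = 0.136 / 0.466 ≈ 0.2918

PN ≈ 0.292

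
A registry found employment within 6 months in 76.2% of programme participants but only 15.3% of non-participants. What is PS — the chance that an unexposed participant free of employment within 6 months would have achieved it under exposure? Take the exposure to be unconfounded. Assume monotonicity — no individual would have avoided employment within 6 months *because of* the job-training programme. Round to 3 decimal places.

PS ≈ 0.719

p₁ = 0.762, p₀ = 0.153.
Under exogeneity and monotonicity, PS = (p₁ − p₀) / (1 − p₀).
PS = (0.762 − 0.153) / (1 − 0.153) = 0.609 / 0.847 ≈ 0.7190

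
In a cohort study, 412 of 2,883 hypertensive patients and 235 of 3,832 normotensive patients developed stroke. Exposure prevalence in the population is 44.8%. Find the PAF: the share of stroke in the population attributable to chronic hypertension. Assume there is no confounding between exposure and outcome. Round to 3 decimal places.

p₁ = P(outcome | exposed) = 412/2883 = 0.14291
p₀ = P(outcome | unexposed) = 235/3832 = 0.061326
Overall risk P(Y=1) = π·p₁ + (1−π)·p₀ = 0.448×0.14291 + 0.552×0.061326 = 0.097874.
Under exogeneity, PAF = [P(Y=1) − p₀] / P(Y=1).
PAF = (0.097874 − 0.061326) / 0.097874 ≈ 0.3734

PAF ≈ 0.373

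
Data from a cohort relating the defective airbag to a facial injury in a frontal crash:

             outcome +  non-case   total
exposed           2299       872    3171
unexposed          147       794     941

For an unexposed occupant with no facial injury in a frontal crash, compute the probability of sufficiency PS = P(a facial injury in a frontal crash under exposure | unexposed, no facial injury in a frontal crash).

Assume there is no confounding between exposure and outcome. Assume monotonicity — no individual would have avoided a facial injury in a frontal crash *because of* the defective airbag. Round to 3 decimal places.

p₁ = P(outcome | exposed) = 2299/3171 = 0.72501
p₀ = P(outcome | unexposed) = 147/941 = 0.15622
Under exogeneity and monotonicity, PS = (p₁ − p₀)/(1 − p₀).
PS = (0.72501 − 0.15622) / 0.84378 ≈ 0.6741

PS ≈ 0.674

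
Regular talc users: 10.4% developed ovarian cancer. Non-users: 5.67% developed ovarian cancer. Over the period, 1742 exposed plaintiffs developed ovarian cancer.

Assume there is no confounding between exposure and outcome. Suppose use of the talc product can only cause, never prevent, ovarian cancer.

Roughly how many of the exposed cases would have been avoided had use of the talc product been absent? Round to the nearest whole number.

about 792 cases

p₁ = 0.104, p₀ = 0.0567.
PN = (p₁ − p₀)/p₁ = (0.104 − 0.0567) / 0.104 ≈ 0.45481.
Attributable cases ≈ PN × (exposed cases) = 0.45481 × 1742 ≈ 792.28.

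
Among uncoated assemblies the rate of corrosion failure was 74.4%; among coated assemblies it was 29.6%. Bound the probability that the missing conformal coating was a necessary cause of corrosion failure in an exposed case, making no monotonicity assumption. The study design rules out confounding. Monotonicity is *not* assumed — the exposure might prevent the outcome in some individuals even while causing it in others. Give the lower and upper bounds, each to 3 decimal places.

p₁ = 0.744, p₀ = 0.296.
Under exogeneity alone the bounds on PN are max{0,(p₁−p₀)/p₁} ≤ PN ≤ min{1,(1−p₀)/p₁}.
  lower = (p₁ − p₀)/p₁ = 0.448 / 0.744 ≈ 0.6022
  upper = min{1, (1 − p₀)/p₁} = 0.704 / 0.744 ≈ 0.9462

0.602 ≤ PN ≤ 0.946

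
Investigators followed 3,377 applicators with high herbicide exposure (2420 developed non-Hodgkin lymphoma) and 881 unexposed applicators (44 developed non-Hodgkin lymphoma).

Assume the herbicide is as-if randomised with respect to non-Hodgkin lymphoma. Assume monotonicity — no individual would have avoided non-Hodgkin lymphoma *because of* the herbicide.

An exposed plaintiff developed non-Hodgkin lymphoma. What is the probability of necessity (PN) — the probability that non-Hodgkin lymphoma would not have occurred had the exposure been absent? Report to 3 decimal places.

p₁ = P(outcome | exposed) = 2420/3377 = 0.71661
p₀ = P(outcome | unexposed) = 44/881 = 0.049943
Under exogeneity and monotonicity, PN = (p₁ − p₀) / p₁.
PN = (0.71661 − 0.049943) / 0.71661 = 0.66667 / 0.71661 ≈ 0.9303

PN ≈ 0.930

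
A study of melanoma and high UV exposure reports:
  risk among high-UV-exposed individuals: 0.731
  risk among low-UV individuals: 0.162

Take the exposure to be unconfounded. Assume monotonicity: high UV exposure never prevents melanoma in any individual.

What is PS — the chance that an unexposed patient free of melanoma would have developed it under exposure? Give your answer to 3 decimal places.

PS ≈ 0.679

Let p₁ = 0.731, p₀ = 0.162.
Under exogeneity and monotonicity, PS = (p₁ − p₀) / (1 − p₀).
PS = (0.731 − 0.162) / (1 − 0.162) = 0.569 / 0.838 ≈ 0.6790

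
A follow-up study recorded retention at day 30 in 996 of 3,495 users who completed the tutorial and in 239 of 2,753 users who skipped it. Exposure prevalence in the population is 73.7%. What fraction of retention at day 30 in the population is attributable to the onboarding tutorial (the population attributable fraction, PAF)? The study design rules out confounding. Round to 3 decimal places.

PAF ≈ 0.627

p₁ = P(outcome | exposed) = 996/3495 = 0.28498
p₀ = P(outcome | unexposed) = 239/2753 = 0.086814
Overall risk P(Y=1) = π·p₁ + (1−π)·p₀ = 0.737×0.28498 + 0.263×0.086814 = 0.23286.
Under exogeneity, PAF = [P(Y=1) − p₀] / P(Y=1).
PAF = (0.23286 − 0.086814) / 0.23286 ≈ 0.6272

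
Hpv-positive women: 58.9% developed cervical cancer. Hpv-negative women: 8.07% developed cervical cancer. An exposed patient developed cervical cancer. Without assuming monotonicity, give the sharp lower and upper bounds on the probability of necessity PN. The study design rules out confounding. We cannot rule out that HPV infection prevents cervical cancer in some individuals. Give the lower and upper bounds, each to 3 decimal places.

0.863 ≤ PN ≤ 1.000

p₁ = 0.589, p₀ = 0.0807.
Under exogeneity alone the bounds on PN are max{0,(p₁−p₀)/p₁} ≤ PN ≤ min{1,(1−p₀)/p₁}.
  lower = (p₁ − p₀)/p₁ = 0.5083 / 0.589 ≈ 0.8630
  upper = min{1, (1 − p₀)/p₁} = 0.9193 / 0.589 ≈ 1.5608 → capped at 1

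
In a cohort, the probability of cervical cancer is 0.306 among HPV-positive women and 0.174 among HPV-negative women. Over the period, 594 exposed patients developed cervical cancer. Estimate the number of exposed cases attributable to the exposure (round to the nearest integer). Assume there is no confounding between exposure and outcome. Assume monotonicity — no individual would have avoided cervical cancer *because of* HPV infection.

Let p₁ = 0.306, p₀ = 0.174.
PN = (p₁ − p₀)/p₁ = (0.306 − 0.174) / 0.306 ≈ 0.43137.
Attributable cases ≈ PN × (exposed cases) = 0.43137 × 594 ≈ 256.24.

about 256 cases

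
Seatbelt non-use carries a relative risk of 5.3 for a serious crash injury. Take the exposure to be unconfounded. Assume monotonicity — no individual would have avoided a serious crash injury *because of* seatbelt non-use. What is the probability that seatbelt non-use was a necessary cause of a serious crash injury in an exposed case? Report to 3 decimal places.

Under exogeneity and monotonicity, PN = (RR − 1) / RR = 1 − 1/RR.
PN = (5.3 − 1) / 5.3 = 4.3 / 5.3 ≈ 0.8113

PN ≈ 0.811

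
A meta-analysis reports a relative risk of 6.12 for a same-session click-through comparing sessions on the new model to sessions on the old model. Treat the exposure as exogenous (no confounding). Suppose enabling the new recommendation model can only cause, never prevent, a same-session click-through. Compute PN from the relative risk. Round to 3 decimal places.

Under exogeneity and monotonicity, PN = (RR − 1) / RR = 1 − 1/RR.
PN = (6.12 − 1) / 6.12 = 5.12 / 6.12 ≈ 0.8366

PN ≈ 0.837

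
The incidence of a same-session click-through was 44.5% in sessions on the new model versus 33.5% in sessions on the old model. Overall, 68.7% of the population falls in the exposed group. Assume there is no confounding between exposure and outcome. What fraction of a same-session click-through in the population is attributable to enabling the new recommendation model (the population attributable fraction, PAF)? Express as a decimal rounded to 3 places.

p₁ = 0.445, p₀ = 0.335.
Overall risk P(Y=1) = π·p₁ + (1−π)·p₀ = 0.687×0.445 + 0.313×0.335 = 0.41057.
Under exogeneity, PAF = [P(Y=1) − p₀] / P(Y=1).
PAF = (0.41057 − 0.335) / 0.41057 ≈ 0.1841

PAF ≈ 0.184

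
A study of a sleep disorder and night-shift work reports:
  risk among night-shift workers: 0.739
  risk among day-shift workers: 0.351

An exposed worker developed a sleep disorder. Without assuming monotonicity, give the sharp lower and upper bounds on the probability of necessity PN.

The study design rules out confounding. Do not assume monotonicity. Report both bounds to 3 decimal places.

Let p₁ = 0.739, p₀ = 0.351.
Under exogeneity alone the bounds on PN are max{0,(p₁−p₀)/p₁} ≤ PN ≤ min{1,(1−p₀)/p₁}.
  lower = (p₁ − p₀)/p₁ = 0.388 / 0.739 ≈ 0.5250
  upper = min{1, (1 − p₀)/p₁} = 0.649 / 0.739 ≈ 0.8782

0.525 ≤ PN ≤ 0.878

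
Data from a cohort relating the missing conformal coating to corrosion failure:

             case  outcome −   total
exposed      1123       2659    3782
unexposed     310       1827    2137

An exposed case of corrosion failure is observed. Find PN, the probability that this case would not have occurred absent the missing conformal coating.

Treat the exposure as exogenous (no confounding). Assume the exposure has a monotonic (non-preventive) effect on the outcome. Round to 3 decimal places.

PN ≈ 0.511

p₁ = P(outcome | exposed) = 1123/3782 = 0.29693
p₀ = P(outcome | unexposed) = 310/2137 = 0.14506
Under exogeneity and monotonicity, PN = (p₁ − p₀) / p₁.
PN = (0.29693 − 0.14506) / 0.29693 = 0.15187 / 0.29693 ≈ 0.5115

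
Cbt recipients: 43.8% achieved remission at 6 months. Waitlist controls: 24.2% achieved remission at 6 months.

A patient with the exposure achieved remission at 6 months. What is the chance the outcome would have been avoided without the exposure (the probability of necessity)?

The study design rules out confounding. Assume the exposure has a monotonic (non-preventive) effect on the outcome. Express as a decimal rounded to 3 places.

p₁ = 0.438, p₀ = 0.242.
Under exogeneity and monotonicity, PN = (p₁ − p₀) / p₁.
PN = (0.438 − 0.242) / 0.438 = 0.196 / 0.438 ≈ 0.4475

PN ≈ 0.447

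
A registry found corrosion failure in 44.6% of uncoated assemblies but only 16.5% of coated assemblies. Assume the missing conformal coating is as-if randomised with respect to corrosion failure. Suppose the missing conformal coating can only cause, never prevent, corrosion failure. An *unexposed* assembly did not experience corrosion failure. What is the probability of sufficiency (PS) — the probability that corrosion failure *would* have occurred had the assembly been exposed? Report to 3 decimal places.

p₁ = 0.446, p₀ = 0.165.
Under exogeneity and monotonicity, PS = (p₁ − p₀) / (1 − p₀).
PS = (0.446 − 0.165) / (1 − 0.165) = 0.281 / 0.835 ≈ 0.3365

PS ≈ 0.337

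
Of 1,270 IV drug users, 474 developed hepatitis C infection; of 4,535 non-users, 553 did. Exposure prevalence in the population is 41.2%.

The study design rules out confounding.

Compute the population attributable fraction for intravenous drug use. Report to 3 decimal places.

PAF ≈ 0.459

p₁ = P(outcome | exposed) = 474/1270 = 0.37323
p₀ = P(outcome | unexposed) = 553/4535 = 0.12194
Overall risk P(Y=1) = π·p₁ + (1−π)·p₀ = 0.412×0.37323 + 0.588×0.12194 = 0.22547.
Under exogeneity, PAF = [P(Y=1) − p₀] / P(Y=1).
PAF = (0.22547 − 0.12194) / 0.22547 ≈ 0.4592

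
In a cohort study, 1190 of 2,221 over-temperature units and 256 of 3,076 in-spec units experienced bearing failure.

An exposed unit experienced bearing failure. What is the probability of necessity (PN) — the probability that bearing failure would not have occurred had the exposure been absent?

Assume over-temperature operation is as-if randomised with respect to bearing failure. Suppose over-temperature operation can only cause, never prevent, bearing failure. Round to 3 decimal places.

p₁ = P(outcome | exposed) = 1190/2221 = 0.53579
p₀ = P(outcome | unexposed) = 256/3076 = 0.083225
Under exogeneity and monotonicity, PN = (p₁ − p₀) / p₁.
PN = (0.53579 − 0.083225) / 0.53579 = 0.45257 / 0.53579 ≈ 0.8447

PN ≈ 0.845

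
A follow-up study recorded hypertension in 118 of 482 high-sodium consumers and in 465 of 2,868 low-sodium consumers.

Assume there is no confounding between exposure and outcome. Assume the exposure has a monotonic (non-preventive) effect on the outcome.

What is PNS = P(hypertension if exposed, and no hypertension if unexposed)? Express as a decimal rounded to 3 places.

p₁ = P(outcome | exposed) = 118/482 = 0.24481
p₀ = P(outcome | unexposed) = 465/2868 = 0.16213
Under exogeneity and monotonicity, PNS = p₁ − p₀.
PNS = 0.24481 − 0.16213 = 0.082679

PNS ≈ 0.083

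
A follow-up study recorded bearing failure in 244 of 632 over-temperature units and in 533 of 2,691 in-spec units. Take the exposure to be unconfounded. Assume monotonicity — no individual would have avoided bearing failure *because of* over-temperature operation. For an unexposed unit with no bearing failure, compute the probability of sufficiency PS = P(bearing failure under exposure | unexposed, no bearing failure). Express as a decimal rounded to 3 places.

PS ≈ 0.234

p₁ = P(outcome | exposed) = 244/632 = 0.38608
p₀ = P(outcome | unexposed) = 533/2691 = 0.19807
Under exogeneity and monotonicity, PS = (p₁ − p₀) / (1 − p₀).
PS = (0.38608 − 0.19807) / (1 − 0.19807) = 0.18801 / 0.80193 ≈ 0.2344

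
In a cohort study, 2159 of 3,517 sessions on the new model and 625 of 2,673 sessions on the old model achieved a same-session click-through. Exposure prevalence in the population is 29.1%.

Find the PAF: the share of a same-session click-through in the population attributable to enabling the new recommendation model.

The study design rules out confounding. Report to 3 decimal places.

p₁ = P(outcome | exposed) = 2159/3517 = 0.61388
p₀ = P(outcome | unexposed) = 625/2673 = 0.23382
Overall risk P(Y=1) = π·p₁ + (1−π)·p₀ = 0.291×0.61388 + 0.709×0.23382 = 0.34442.
Under exogeneity, PAF = [P(Y=1) − p₀] / P(Y=1).
PAF = (0.34442 − 0.23382) / 0.34442 ≈ 0.3211

PAF ≈ 0.321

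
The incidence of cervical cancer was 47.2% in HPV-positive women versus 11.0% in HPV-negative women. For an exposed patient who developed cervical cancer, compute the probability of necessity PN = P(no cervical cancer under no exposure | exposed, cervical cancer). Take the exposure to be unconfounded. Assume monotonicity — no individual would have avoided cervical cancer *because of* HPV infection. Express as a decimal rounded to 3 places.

PN ≈ 0.767

p₁ = 0.472, p₀ = 0.11.
Under exogeneity and monotonicity, PN = (p₁ − p₀) / p₁.
PN = (0.472 − 0.11) / 0.472 = 0.362 / 0.472 ≈ 0.7669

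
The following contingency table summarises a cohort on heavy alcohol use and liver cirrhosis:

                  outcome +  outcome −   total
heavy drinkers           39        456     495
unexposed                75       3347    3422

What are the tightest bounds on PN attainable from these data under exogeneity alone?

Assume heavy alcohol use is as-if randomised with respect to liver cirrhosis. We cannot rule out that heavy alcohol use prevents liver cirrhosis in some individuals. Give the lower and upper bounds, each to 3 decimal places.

0.722 ≤ PN ≤ 1.000

p₁ = P(outcome | exposed) = 39/495 = 0.078788
p₀ = P(outcome | unexposed) = 75/3422 = 0.021917
Under exogeneity alone the bounds on PN are max{0,(p₁−p₀)/p₁} ≤ PN ≤ min{1,(1−p₀)/p₁}.
  lower = (p₁ − p₀)/p₁ = 0.056871 / 0.078788 ≈ 0.7218
  upper = min{1, (1 − p₀)/p₁} = 0.97808 / 0.078788 ≈ 12.4141 → capped at 1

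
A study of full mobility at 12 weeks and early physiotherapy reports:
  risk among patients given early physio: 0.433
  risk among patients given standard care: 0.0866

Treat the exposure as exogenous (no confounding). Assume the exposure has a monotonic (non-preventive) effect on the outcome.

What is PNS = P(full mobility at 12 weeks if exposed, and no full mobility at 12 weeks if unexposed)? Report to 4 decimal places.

PNS ≈ 0.3464

Let p₁ = 0.433, p₀ = 0.0866.
Under exogeneity and monotonicity, PNS = p₁ − p₀.
PNS = 0.433 − 0.0866 = 0.3464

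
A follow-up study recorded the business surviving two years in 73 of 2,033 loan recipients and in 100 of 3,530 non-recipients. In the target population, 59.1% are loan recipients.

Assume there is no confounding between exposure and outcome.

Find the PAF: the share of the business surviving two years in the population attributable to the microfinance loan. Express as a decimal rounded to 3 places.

p₁ = P(outcome | exposed) = 73/2033 = 0.035908
p₀ = P(outcome | unexposed) = 100/3530 = 0.028329
Overall risk P(Y=1) = π·p₁ + (1−π)·p₀ = 0.591×0.035908 + 0.409×0.028329 = 0.032808.
Under exogeneity, PAF = [P(Y=1) − p₀] / P(Y=1).
PAF = (0.032808 − 0.028329) / 0.032808 ≈ 0.1365

PAF ≈ 0.137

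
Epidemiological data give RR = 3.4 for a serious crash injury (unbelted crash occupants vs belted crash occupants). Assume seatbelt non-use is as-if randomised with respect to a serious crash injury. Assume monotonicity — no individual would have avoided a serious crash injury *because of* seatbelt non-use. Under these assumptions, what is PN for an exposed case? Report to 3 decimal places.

PN ≈ 0.706

Under exogeneity and monotonicity, PN = (RR − 1) / RR = 1 − 1/RR.
PN = (3.4 − 1) / 3.4 = 2.4 / 3.4 ≈ 0.7059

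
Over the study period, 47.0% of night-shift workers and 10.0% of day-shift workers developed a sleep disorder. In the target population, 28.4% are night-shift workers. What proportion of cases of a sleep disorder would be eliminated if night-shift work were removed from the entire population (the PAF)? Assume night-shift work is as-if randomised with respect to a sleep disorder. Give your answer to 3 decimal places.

p₁ = 0.47, p₀ = 0.1.
Overall risk P(Y=1) = π·p₁ + (1−π)·p₀ = 0.284×0.47 + 0.716×0.1 = 0.20508.
Under exogeneity, PAF = [P(Y=1) − p₀] / P(Y=1).
PAF = (0.20508 − 0.1) / 0.20508 ≈ 0.5124

PAF ≈ 0.512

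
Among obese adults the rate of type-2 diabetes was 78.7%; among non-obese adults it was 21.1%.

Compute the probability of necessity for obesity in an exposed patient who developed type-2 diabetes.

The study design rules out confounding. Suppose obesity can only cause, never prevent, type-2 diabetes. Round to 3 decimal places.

p₁ = 0.787, p₀ = 0.211.
Under exogeneity and monotonicity, PN = (p₁ − p₀) / p₁.
PN = (0.787 − 0.211) / 0.787 = 0.576 / 0.787 ≈ 0.7319

PN ≈ 0.732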